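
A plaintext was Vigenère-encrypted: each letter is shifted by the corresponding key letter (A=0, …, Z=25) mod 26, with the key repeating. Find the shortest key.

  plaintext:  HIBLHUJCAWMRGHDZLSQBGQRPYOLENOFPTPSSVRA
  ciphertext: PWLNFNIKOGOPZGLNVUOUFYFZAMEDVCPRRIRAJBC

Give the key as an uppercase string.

  i= 0: P-H =  8 → I
  i= 1: W-I = 14 → O
  i= 2: L-B = 10 → K
  i= 3: N-L =  2 → C
  i= 4: F-H = 24 → Y
  i= 5: N-U = 19 → T
  i= 6: I-J = 25 → Z
  i= 7: K-C =  8 → I
  i= 8: O-A = 14 → O
  i= 9: G-W = 10 → K
  i=10: O-M =  2 → C
  i=11: P-R = 24 → Y
  i=12: Z-G = 19 → T
  i=13: G-H = 25 → Z
  i=14: L-D =  8 → I
  i=15: N-Z = 14 → O
  i=16: V-L = 10 → K
  i=17: U-S =  2 → C
  i=18: O-Q = 24 → Y
  i=19: U-B = 19 → T
  i=20: F-G = 25 → Z
  i=21: Y-Q =  8 → I
  i=22: F-R = 14 → O
  i=23: Z-P = 10 → K
  i=24: A-Y =  2 → C
  i=25: M-O = 24 → Y
  i=26: E-L = 19 → T
  i=27: D-E = 25 → Z
  i=28: V-N =  8 → I
  i=29: C-O = 14 → O
  i=30: P-F = 10 → K
  i=31: R-P =  2 → C
  i=32: R-T = 24 → Y
  i=33: I-P = 19 → T
  i=34: R-S = 25 → Z
  i=35: A-S =  8 → I
  i=36: J-V = 14 → O
  i=37: B-R = 10 → K
  i=38: C-A =  2 → C
  shifts repeat with period 7: IOKCYTZ

IOKCYTZ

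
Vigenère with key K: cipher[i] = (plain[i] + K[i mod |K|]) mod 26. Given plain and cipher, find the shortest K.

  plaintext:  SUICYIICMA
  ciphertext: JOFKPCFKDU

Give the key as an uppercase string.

  i= 0: J-S = 17 → R
  i= 1: O-U = 20 → U
  i= 2: F-I = 23 → X
  i= 3: K-C =  8 → I
  i= 4: P-Y = 17 → R
  i= 5: C-I = 20 → U
  i= 6: F-I = 23 → X
  i= 7: K-C =  8 → I
  i= 8: D-M = 17 → R
  i= 9: U-A = 20 → U
  shifts repeat with period 4: RUXI

RUXI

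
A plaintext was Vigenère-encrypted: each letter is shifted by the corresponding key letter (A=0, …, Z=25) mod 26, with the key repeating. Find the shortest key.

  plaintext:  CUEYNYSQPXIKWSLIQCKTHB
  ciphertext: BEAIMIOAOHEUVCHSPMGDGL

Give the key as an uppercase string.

  i= 0: B-C = 25 → Z
  i= 1: E-U = 10 → K
  i= 2: A-E = 22 → W
  i= 3: I-Y = 10 → K
  i= 4: M-N = 25 → Z
  i= 5: I-Y = 10 → K
  i= 6: O-S = 22 → W
  i= 7: A-Q = 10 → K
  i= 8: O-P = 25 → Z
  i= 9: H-X = 10 → K
  i=10: E-I = 22 → W
  i=11: U-K = 10 → K
  i=12: V-W = 25 → Z
  i=13: C-S = 10 → K
  i=14: H-L = 22 → W
  i=15: S-I = 10 → K
  i=16: P-Q = 25 → Z
  i=17: M-C = 10 → K
  i=18: G-K = 22 → W
  i=19: D-T = 10 → K
  i=20: G-H = 25 → Z
  i=21: L-B = 10 → K
  shifts repeat with period 4: ZKWK

ZKWK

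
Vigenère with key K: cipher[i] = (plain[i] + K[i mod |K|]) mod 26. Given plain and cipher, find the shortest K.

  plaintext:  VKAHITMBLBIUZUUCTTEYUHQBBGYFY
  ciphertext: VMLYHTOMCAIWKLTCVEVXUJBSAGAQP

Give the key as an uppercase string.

ACLRZ

  i= 0: V-V =  0 → A
  i= 1: M-K =  2 → C
  i= 2: L-A = 11 → L
  i= 3: Y-H = 17 → R
  i= 4: H-I = 25 → Z
  i= 5: T-T =  0 → A
  i= 6: O-M =  2 → C
  i= 7: M-B = 11 → L
  i= 8: C-L = 17 → R
  i= 9: A-B = 25 → Z
  i=10: I-I =  0 → A
  i=11: W-U =  2 → C
  i=12: K-Z = 11 → L
  i=13: L-U = 17 → R
  i=14: T-U = 25 → Z
  i=15: C-C =  0 → A
  i=16: V-T =  2 → C
  i=17: E-T = 11 → L
  i=18: V-E = 17 → R
  i=19: X-Y = 25 → Z
  i=20: U-U =  0 → A
  i=21: J-H =  2 → C
  i=22: B-Q = 11 → L
  i=23: S-B = 17 → R
  i=24: A-B = 25 → Z
  i=25: G-G =  0 → A
  i=26: A-Y =  2 → C
  i=27: Q-F = 11 → L
  i=28: P-Y = 17 → R
  shifts repeat with period 5: ACLRZ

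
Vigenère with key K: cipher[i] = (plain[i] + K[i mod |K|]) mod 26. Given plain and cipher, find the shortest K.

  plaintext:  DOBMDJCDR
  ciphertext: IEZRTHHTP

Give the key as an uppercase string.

FQY

  i= 0: I-D =  5 → F
  i= 1: E-O = 16 → Q
  i= 2: Z-B = 24 → Y
  i= 3: R-M =  5 → F
  i= 4: T-D = 16 → Q
  i= 5: H-J = 24 → Y
  i= 6: H-C =  5 → F
  i= 7: T-D = 16 → Q
  i= 8: P-R = 24 → Y
  shifts repeat with period 3: FQY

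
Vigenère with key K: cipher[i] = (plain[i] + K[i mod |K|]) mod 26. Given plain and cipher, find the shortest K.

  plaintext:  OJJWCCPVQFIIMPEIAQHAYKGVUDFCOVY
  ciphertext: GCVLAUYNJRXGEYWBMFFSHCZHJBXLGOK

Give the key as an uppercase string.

STMPYSJ

  i= 0: G-O = 18 → S
  i= 1: C-J = 19 → T
  i= 2: V-J = 12 → M
  i= 3: L-W = 15 → P
  i= 4: A-C = 24 → Y
  i= 5: U-C = 18 → S
  i= 6: Y-P =  9 → J
  i= 7: N-V = 18 → S
  i= 8: J-Q = 19 → T
  i= 9: R-F = 12 → M
  i=10: X-I = 15 → P
  i=11: G-I = 24 → Y
  i=12: E-M = 18 → S
  i=13: Y-P =  9 → J
  i=14: W-E = 18 → S
  i=15: B-I = 19 → T
  i=16: M-A = 12 → M
  i=17: F-Q = 15 → P
  i=18: F-H = 24 → Y
  i=19: S-A = 18 → S
  i=20: H-Y =  9 → J
  i=21: C-K = 18 → S
  i=22: Z-G = 19 → T
  i=23: H-V = 12 → M
  i=24: J-U = 15 → P
  i=25: B-D = 24 → Y
  i=26: X-F = 18 → S
  i=27: L-C =  9 → J
  i=28: G-O = 18 → S
  i=29: O-V = 19 → T
  i=30: K-Y = 12 → M
  shifts repeat with period 7: STMPYSJ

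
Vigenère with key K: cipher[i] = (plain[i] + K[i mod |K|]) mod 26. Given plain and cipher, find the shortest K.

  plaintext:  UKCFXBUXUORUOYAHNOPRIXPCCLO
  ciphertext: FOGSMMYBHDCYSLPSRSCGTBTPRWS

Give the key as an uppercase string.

  i= 0: F-U = 11 → L
  i= 1: O-K =  4 → E
  i= 2: G-C =  4 → E
  i= 3: S-F = 13 → N
  i= 4: M-X = 15 → P
  i= 5: M-B = 11 → L
  i= 6: Y-U =  4 → E
  i= 7: B-X =  4 → E
  i= 8: H-U = 13 → N
  i= 9: D-O = 15 → P
  i=10: C-R = 11 → L
  i=11: Y-U =  4 → E
  i=12: S-O =  4 → E
  i=13: L-Y = 13 → N
  i=14: P-A = 15 → P
  i=15: S-H = 11 → L
  i=16: R-N =  4 → E
  i=17: S-O =  4 → E
  i=18: C-P = 13 → N
  i=19: G-R = 15 → P
  i=20: T-I = 11 → L
  i=21: B-X =  4 → E
  i=22: T-P =  4 → E
  i=23: P-C = 13 → N
  i=24: R-C = 15 → P
  i=25: W-L = 11 → L
  i=26: S-O =  4 → E
  shifts repeat with period 5: LEENP

LEENP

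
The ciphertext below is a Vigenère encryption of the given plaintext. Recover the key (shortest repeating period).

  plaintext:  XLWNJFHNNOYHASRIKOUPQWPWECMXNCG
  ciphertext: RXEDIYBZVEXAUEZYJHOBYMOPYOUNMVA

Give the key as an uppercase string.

  i= 0: R-X = 20 → U
  i= 1: X-L = 12 → M
  i= 2: E-W =  8 → I
  i= 3: D-N = 16 → Q
  i= 4: I-J = 25 → Z
  i= 5: Y-F = 19 → T
  i= 6: B-H = 20 → U
  i= 7: Z-N = 12 → M
  i= 8: V-N =  8 → I
  i= 9: E-O = 16 → Q
  i=10: X-Y = 25 → Z
  i=11: A-H = 19 → T
  i=12: U-A = 20 → U
  i=13: E-S = 12 → M
  i=14: Z-R =  8 → I
  i=15: Y-I = 16 → Q
  i=16: J-K = 25 → Z
  i=17: H-O = 19 → T
  i=18: O-U = 20 → U
  i=19: B-P = 12 → M
  i=20: Y-Q =  8 → I
  i=21: M-W = 16 → Q
  i=22: O-P = 25 → Z
  i=23: P-W = 19 → T
  i=24: Y-E = 20 → U
  i=25: O-C = 12 → M
  i=26: U-M =  8 → I
  i=27: N-X = 16 → Q
  i=28: M-N = 25 → Z
  i=29: V-C = 19 → T
  i=30: A-G = 20 → U
  shifts repeat with period 6: UMIQZT

UMIQZT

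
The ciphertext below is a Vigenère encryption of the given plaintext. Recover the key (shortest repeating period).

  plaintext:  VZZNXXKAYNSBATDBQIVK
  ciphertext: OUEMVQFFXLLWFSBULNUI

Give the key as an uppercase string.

  i= 0: O-V = 19 → T
  i= 1: U-Z = 21 → V
  i= 2: E-Z =  5 → F
  i= 3: M-N = 25 → Z
  i= 4: V-X = 24 → Y
  i= 5: Q-X = 19 → T
  i= 6: F-K = 21 → V
  i= 7: F-A =  5 → F
  i= 8: X-Y = 25 → Z
  i= 9: L-N = 24 → Y
  i=10: L-S = 19 → T
  i=11: W-B = 21 → V
  i=12: F-A =  5 → F
  i=13: S-T = 25 → Z
  i=14: B-D = 24 → Y
  i=15: U-B = 19 → T
  i=16: L-Q = 21 → V
  i=17: N-I =  5 → F
  i=18: U-V = 25 → Z
  i=19: I-K = 24 → Y
  shifts repeat with period 5: TVFZY

TVFZY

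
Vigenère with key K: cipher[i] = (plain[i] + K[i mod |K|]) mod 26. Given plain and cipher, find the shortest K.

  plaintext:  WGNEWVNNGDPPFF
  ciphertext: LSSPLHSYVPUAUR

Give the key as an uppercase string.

  i= 0: L-W = 15 → P
  i= 1: S-G = 12 → M
  i= 2: S-N =  5 → F
  i= 3: P-E = 11 → L
  i= 4: L-W = 15 → P
  i= 5: H-V = 12 → M
  i= 6: S-N =  5 → F
  i= 7: Y-N = 11 → L
  i= 8: V-G = 15 → P
  i= 9: P-D = 12 → M
  i=10: U-P =  5 → F
  i=11: A-P = 11 → L
  i=12: U-F = 15 → P
  i=13: R-F = 12 → M
  shifts repeat with period 4: PMFL

PMFL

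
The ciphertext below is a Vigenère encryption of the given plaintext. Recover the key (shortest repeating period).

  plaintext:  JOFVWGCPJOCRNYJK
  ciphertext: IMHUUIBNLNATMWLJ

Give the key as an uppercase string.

  i= 0: I-J = 25 → Z
  i= 1: M-O = 24 → Y
  i= 2: H-F =  2 → C
  i= 3: U-V = 25 → Z
  i= 4: U-W = 24 → Y
  i= 5: I-G =  2 → C
  i= 6: B-C = 25 → Z
  i= 7: N-P = 24 → Y
  i= 8: L-J =  2 → C
  i= 9: N-O = 25 → Z
  i=10: A-C = 24 → Y
  i=11: T-R =  2 → C
  i=12: M-N = 25 → Z
  i=13: W-Y = 24 → Y
  i=14: L-J =  2 → C
  i=15: J-K = 25 → Z
  shifts repeat with period 3: ZYC

ZYC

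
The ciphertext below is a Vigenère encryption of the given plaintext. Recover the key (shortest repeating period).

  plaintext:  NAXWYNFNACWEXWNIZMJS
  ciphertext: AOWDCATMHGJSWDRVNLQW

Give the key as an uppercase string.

  i= 0: A-N = 13 → N
  i= 1: O-A = 14 → O
  i= 2: W-X = 25 → Z
  i= 3: D-W =  7 → H
  i= 4: C-Y =  4 → E
  i= 5: A-N = 13 → N
  i= 6: T-F = 14 → O
  i= 7: M-N = 25 → Z
  i= 8: H-A =  7 → H
  i= 9: G-C =  4 → E
  i=10: J-W = 13 → N
  i=11: S-E = 14 → O
  i=12: W-X = 25 → Z
  i=13: D-W =  7 → H
  i=14: R-N =  4 → E
  i=15: V-I = 13 → N
  i=16: N-Z = 14 → O
  i=17: L-M = 25 → Z
  i=18: Q-J =  7 → H
  i=19: W-S =  4 → E
  shifts repeat with period 5: NOZHE

NOZHE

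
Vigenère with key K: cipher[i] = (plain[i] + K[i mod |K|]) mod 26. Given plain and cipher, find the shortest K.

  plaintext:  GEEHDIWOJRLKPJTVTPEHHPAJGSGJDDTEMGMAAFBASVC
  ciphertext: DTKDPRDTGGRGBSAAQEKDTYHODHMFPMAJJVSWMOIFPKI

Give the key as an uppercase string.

  i= 0: D-G = 23 → X
  i= 1: T-E = 15 → P
  i= 2: K-E =  6 → G
  i= 3: D-H = 22 → W
  i= 4: P-D = 12 → M
  i= 5: R-I =  9 → J
  i= 6: D-W =  7 → H
  i= 7: T-O =  5 → F
  i= 8: G-J = 23 → X
  i= 9: G-R = 15 → P
  i=10: R-L =  6 → G
  i=11: G-K = 22 → W
  i=12: B-P = 12 → M
  i=13: S-J =  9 → J
  i=14: A-T =  7 → H
  i=15: A-V =  5 → F
  i=16: Q-T = 23 → X
  i=17: E-P = 15 → P
  i=18: K-E =  6 → G
  i=19: D-H = 22 → W
  i=20: T-H = 12 → M
  i=21: Y-P =  9 → J
  i=22: H-A =  7 → H
  i=23: O-J =  5 → F
  i=24: D-G = 23 → X
  i=25: H-S = 15 → P
  i=26: M-G =  6 → G
  i=27: F-J = 22 → W
  i=28: P-D = 12 → M
  i=29: M-D =  9 → J
  i=30: A-T =  7 → H
  i=31: J-E =  5 → F
  i=32: J-M = 23 → X
  i=33: V-G = 15 → P
  i=34: S-M =  6 → G
  i=35: W-A = 22 → W
  i=36: M-A = 12 → M
  i=37: O-F =  9 → J
  i=38: I-B =  7 → H
  i=39: F-A =  5 → F
  i=40: P-S = 23 → X
  i=41: K-V = 15 → P
  i=42: I-C =  6 → G
  shifts repeat with period 8: XPGWMJHF

XPGWMJHF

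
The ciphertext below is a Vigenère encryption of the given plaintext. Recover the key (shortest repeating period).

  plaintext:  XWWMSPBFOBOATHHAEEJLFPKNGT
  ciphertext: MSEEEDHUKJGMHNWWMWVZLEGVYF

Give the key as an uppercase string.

PWISMOG

  i= 0: M-X = 15 → P
  i= 1: S-W = 22 → W
  i= 2: E-W =  8 → I
  i= 3: E-M = 18 → S
  i= 4: E-S = 12 → M
  i= 5: D-P = 14 → O
  i= 6: H-B =  6 → G
  i= 7: U-F = 15 → P
  i= 8: K-O = 22 → W
  i= 9: J-B =  8 → I
  i=10: G-O = 18 → S
  i=11: M-A = 12 → M
  i=12: H-T = 14 → O
  i=13: N-H =  6 → G
  i=14: W-H = 15 → P
  i=15: W-A = 22 → W
  i=16: M-E =  8 → I
  i=17: W-E = 18 → S
  i=18: V-J = 12 → M
  i=19: Z-L = 14 → O
  i=20: L-F =  6 → G
  i=21: E-P = 15 → P
  i=22: G-K = 22 → W
  i=23: V-N =  8 → I
  i=24: Y-G = 18 → S
  i=25: F-T = 12 → M
  shifts repeat with period 7: PWISMOG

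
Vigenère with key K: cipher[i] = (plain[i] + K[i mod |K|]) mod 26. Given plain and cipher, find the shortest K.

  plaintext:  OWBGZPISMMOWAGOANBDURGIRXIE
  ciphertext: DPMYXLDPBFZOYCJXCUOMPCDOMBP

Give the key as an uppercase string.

  i= 0: D-O = 15 → P
  i= 1: P-W = 19 → T
  i= 2: M-B = 11 → L
  i= 3: Y-G = 18 → S
  i= 4: X-Z = 24 → Y
  i= 5: L-P = 22 → W
  i= 6: D-I = 21 → V
  i= 7: P-S = 23 → X
  i= 8: B-M = 15 → P
  i= 9: F-M = 19 → T
  i=10: Z-O = 11 → L
  i=11: O-W = 18 → S
  i=12: Y-A = 24 → Y
  i=13: C-G = 22 → W
  i=14: J-O = 21 → V
  i=15: X-A = 23 → X
  i=16: C-N = 15 → P
  i=17: U-B = 19 → T
  i=18: O-D = 11 → L
  i=19: M-U = 18 → S
  i=20: P-R = 24 → Y
  i=21: C-G = 22 → W
  i=22: D-I = 21 → V
  i=23: O-R = 23 → X
  i=24: M-X = 15 → P
  i=25: B-I = 19 → T
  i=26: P-E = 11 → L
  shifts repeat with period 8: PTLSYWVX

PTLSYWVX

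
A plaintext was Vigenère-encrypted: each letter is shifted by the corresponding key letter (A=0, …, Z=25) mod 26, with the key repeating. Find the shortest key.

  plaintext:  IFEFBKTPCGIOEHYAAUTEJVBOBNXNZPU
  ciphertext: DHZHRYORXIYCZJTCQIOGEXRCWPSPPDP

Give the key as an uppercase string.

  i= 0: D-I = 21 → V
  i= 1: H-F =  2 → C
  i= 2: Z-E = 21 → V
  i= 3: H-F =  2 → C
  i= 4: R-B = 16 → Q
  i= 5: Y-K = 14 → O
  i= 6: O-T = 21 → V
  i= 7: R-P =  2 → C
  i= 8: X-C = 21 → V
  i= 9: I-G =  2 → C
  i=10: Y-I = 16 → Q
  i=11: C-O = 14 → O
  i=12: Z-E = 21 → V
  i=13: J-H =  2 → C
  i=14: T-Y = 21 → V
  i=15: C-A =  2 → C
  i=16: Q-A = 16 → Q
  i=17: I-U = 14 → O
  i=18: O-T = 21 → V
  i=19: G-E =  2 → C
  i=20: E-J = 21 → V
  i=21: X-V =  2 → C
  i=22: R-B = 16 → Q
  i=23: C-O = 14 → O
  i=24: W-B = 21 → V
  i=25: P-N =  2 → C
  i=26: S-X = 21 → V
  i=27: P-N =  2 → C
  i=28: P-Z = 16 → Q
  i=29: D-P = 14 → O
  i=30: P-U = 21 → V
  shifts repeat with period 6: VCVCQO

VCVCQO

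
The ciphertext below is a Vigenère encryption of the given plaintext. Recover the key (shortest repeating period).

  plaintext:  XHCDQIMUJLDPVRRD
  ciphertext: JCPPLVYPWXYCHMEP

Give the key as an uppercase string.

MVN

  i= 0: J-X = 12 → M
  i= 1: C-H = 21 → V
  i= 2: P-C = 13 → N
  i= 3: P-D = 12 → M
  i= 4: L-Q = 21 → V
  i= 5: V-I = 13 → N
  i= 6: Y-M = 12 → M
  i= 7: P-U = 21 → V
  i= 8: W-J = 13 → N
  i= 9: X-L = 12 → M
  i=10: Y-D = 21 → V
  i=11: C-P = 13 → N
  i=12: H-V = 12 → M
  i=13: M-R = 21 → V
  i=14: E-R = 13 → N
  i=15: P-D = 12 → M
  shifts repeat with period 3: MVN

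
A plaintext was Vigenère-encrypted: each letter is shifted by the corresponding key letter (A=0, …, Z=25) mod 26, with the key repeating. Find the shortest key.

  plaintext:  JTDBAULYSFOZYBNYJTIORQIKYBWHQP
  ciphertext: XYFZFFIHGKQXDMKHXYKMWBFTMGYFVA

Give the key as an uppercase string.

  i= 0: X-J = 14 → O
  i= 1: Y-T =  5 → F
  i= 2: F-D =  2 → C
  i= 3: Z-B = 24 → Y
  i= 4: F-A =  5 → F
  i= 5: F-U = 11 → L
  i= 6: I-L = 23 → X
  i= 7: H-Y =  9 → J
  i= 8: G-S = 14 → O
  i= 9: K-F =  5 → F
  i=10: Q-O =  2 → C
  i=11: X-Z = 24 → Y
  i=12: D-Y =  5 → F
  i=13: M-B = 11 → L
  i=14: K-N = 23 → X
  i=15: H-Y =  9 → J
  i=16: X-J = 14 → O
  i=17: Y-T =  5 → F
  i=18: K-I =  2 → C
  i=19: M-O = 24 → Y
  i=20: W-R =  5 → F
  i=21: B-Q = 11 → L
  i=22: F-I = 23 → X
  i=23: T-K =  9 → J
  i=24: M-Y = 14 → O
  i=25: G-B =  5 → F
  i=26: Y-W =  2 → C
  i=27: F-H = 24 → Y
  i=28: V-Q =  5 → F
  i=29: A-P = 11 → L
  shifts repeat with period 8: OFCYFLXJ

OFCYFLXJ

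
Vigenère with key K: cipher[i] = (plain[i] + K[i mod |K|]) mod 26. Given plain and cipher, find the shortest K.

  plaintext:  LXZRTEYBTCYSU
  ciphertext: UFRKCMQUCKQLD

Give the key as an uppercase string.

  i= 0: U-L =  9 → J
  i= 1: F-X =  8 → I
  i= 2: R-Z = 18 → S
  i= 3: K-R = 19 → T
  i= 4: C-T =  9 → J
  i= 5: M-E =  8 → I
  i= 6: Q-Y = 18 → S
  i= 7: U-B = 19 → T
  i= 8: C-T =  9 → J
  i= 9: K-C =  8 → I
  i=10: Q-Y = 18 → S
  i=11: L-S = 19 → T
  i=12: D-U =  9 → J
  shifts repeat with period 4: JIST

JIST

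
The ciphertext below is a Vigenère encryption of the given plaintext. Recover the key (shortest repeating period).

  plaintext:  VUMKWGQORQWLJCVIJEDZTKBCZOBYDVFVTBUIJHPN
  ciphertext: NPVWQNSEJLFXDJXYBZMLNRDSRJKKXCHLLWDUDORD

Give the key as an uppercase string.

SVJMUHCQ

  i= 0: N-V = 18 → S
  i= 1: P-U = 21 → V
  i= 2: V-M =  9 → J
  i= 3: W-K = 12 → M
  i= 4: Q-W = 20 → U
  i= 5: N-G =  7 → H
  i= 6: S-Q =  2 → C
  i= 7: E-O = 16 → Q
  i= 8: J-R = 18 → S
  i= 9: L-Q = 21 → V
  i=10: F-W =  9 → J
  i=11: X-L = 12 → M
  i=12: D-J = 20 → U
  i=13: J-C =  7 → H
  i=14: X-V =  2 → C
  i=15: Y-I = 16 → Q
  i=16: B-J = 18 → S
  i=17: Z-E = 21 → V
  i=18: M-D =  9 → J
  i=19: L-Z = 12 → M
  i=20: N-T = 20 → U
  i=21: R-K =  7 → H
  i=22: D-B =  2 → C
  i=23: S-C = 16 → Q
  i=24: R-Z = 18 → S
  i=25: J-O = 21 → V
  i=26: K-B =  9 → J
  i=27: K-Y = 12 → M
  i=28: X-D = 20 → U
  i=29: C-V =  7 → H
  i=30: H-F =  2 → C
  i=31: L-V = 16 → Q
  i=32: L-T = 18 → S
  i=33: W-B = 21 → V
  i=34: D-U =  9 → J
  i=35: U-I = 12 → M
  i=36: D-J = 20 → U
  i=37: O-H =  7 → H
  i=38: R-P =  2 → C
  i=39: D-N = 16 → Q
  shifts repeat with period 8: SVJMUHCQ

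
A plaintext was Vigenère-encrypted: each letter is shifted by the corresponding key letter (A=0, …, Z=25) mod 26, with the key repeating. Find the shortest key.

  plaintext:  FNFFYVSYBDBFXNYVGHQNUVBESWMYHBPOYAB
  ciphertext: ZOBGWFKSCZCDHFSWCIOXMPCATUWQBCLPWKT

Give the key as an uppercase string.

UBWBYKS

  i= 0: Z-F = 20 → U
  i= 1: O-N =  1 → B
  i= 2: B-F = 22 → W
  i= 3: G-F =  1 → B
  i= 4: W-Y = 24 → Y
  i= 5: F-V = 10 → K
  i= 6: K-S = 18 → S
  i= 7: S-Y = 20 → U
  i= 8: C-B =  1 → B
  i= 9: Z-D = 22 → W
  i=10: C-B =  1 → B
  i=11: D-F = 24 → Y
  i=12: H-X = 10 → K
  i=13: F-N = 18 → S
  i=14: S-Y = 20 → U
  i=15: W-V =  1 → B
  i=16: C-G = 22 → W
  i=17: I-H =  1 → B
  i=18: O-Q = 24 → Y
  i=19: X-N = 10 → K
  i=20: M-U = 18 → S
  i=21: P-V = 20 → U
  i=22: C-B =  1 → B
  i=23: A-E = 22 → W
  i=24: T-S =  1 → B
  i=25: U-W = 24 → Y
  i=26: W-M = 10 → K
  i=27: Q-Y = 18 → S
  i=28: B-H = 20 → U
  i=29: C-B =  1 → B
  i=30: L-P = 22 → W
  i=31: P-O =  1 → B
  i=32: W-Y = 24 → Y
  i=33: K-A = 10 → K
  i=34: T-B = 18 → S
  shifts repeat with period 7: UBWBYKS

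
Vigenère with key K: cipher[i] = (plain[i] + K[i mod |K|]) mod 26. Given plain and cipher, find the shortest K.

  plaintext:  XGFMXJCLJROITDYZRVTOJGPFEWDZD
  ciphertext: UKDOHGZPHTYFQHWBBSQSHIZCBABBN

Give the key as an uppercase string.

XEYCKX

  i= 0: U-X = 23 → X
  i= 1: K-G =  4 → E
  i= 2: D-F = 24 → Y
  i= 3: O-M =  2 → C
  i= 4: H-X = 10 → K
  i= 5: G-J = 23 → X
  i= 6: Z-C = 23 → X
  i= 7: P-L =  4 → E
  i= 8: H-J = 24 → Y
  i= 9: T-R =  2 → C
  i=10: Y-O = 10 → K
  i=11: F-I = 23 → X
  i=12: Q-T = 23 → X
  i=13: H-D =  4 → E
  i=14: W-Y = 24 → Y
  i=15: B-Z =  2 → C
  i=16: B-R = 10 → K
  i=17: S-V = 23 → X
  i=18: Q-T = 23 → X
  i=19: S-O =  4 → E
  i=20: H-J = 24 → Y
  i=21: I-G =  2 → C
  i=22: Z-P = 10 → K
  i=23: C-F = 23 → X
  i=24: B-E = 23 → X
  i=25: A-W =  4 → E
  i=26: B-D = 24 → Y
  i=27: B-Z =  2 → C
  i=28: N-D = 10 → K
  shifts repeat with period 6: XEYCKX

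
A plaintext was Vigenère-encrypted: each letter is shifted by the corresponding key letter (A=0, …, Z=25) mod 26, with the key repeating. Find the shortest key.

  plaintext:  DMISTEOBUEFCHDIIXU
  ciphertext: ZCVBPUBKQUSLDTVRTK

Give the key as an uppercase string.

  i= 0: Z-D = 22 → W
  i= 1: C-M = 16 → Q
  i= 2: V-I = 13 → N
  i= 3: B-S =  9 → J
  i= 4: P-T = 22 → W
  i= 5: U-E = 16 → Q
  i= 6: B-O = 13 → N
  i= 7: K-B =  9 → J
  i= 8: Q-U = 22 → W
  i= 9: U-E = 16 → Q
  i=10: S-F = 13 → N
  i=11: L-C =  9 → J
  i=12: D-H = 22 → W
  i=13: T-D = 16 → Q
  i=14: V-I = 13 → N
  i=15: R-I =  9 → J
  i=16: T-X = 22 → W
  i=17: K-U = 16 → Q
  shifts repeat with period 4: WQNJ

WQNJ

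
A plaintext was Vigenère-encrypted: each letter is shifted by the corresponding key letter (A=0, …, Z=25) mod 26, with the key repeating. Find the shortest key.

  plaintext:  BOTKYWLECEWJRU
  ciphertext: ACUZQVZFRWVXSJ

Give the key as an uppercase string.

ZOBPS

  i= 0: A-B = 25 → Z
  i= 1: C-O = 14 → O
  i= 2: U-T =  1 → B
  i= 3: Z-K = 15 → P
  i= 4: Q-Y = 18 → S
  i= 5: V-W = 25 → Z
  i= 6: Z-L = 14 → O
  i= 7: F-E =  1 → B
  i= 8: R-C = 15 → P
  i= 9: W-E = 18 → S
  i=10: V-W = 25 → Z
  i=11: X-J = 14 → O
  i=12: S-R =  1 → B
  i=13: J-U = 15 → P
  shifts repeat with period 5: ZOBPS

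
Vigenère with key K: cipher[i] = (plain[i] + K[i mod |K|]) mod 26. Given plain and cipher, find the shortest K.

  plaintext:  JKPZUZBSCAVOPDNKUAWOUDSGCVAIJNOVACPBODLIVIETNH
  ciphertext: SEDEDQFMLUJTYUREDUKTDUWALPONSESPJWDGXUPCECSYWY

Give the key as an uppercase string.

JUOFJREU

  i= 0: S-J =  9 → J
  i= 1: E-K = 20 → U
  i= 2: D-P = 14 → O
  i= 3: E-Z =  5 → F
  i= 4: D-U =  9 → J
  i= 5: Q-Z = 17 → R
  i= 6: F-B =  4 → E
  i= 7: M-S = 20 → U
  i= 8: L-C =  9 → J
  i= 9: U-A = 20 → U
  i=10: J-V = 14 → O
  i=11: T-O =  5 → F
  i=12: Y-P =  9 → J
  i=13: U-D = 17 → R
  i=14: R-N =  4 → E
  i=15: E-K = 20 → U
  i=16: D-U =  9 → J
  i=17: U-A = 20 → U
  i=18: K-W = 14 → O
  i=19: T-O =  5 → F
  i=20: D-U =  9 → J
  i=21: U-D = 17 → R
  i=22: W-S =  4 → E
  i=23: A-G = 20 → U
  i=24: L-C =  9 → J
  i=25: P-V = 20 → U
  i=26: O-A = 14 → O
  i=27: N-I =  5 → F
  i=28: S-J =  9 → J
  i=29: E-N = 17 → R
  i=30: S-O =  4 → E
  i=31: P-V = 20 → U
  i=32: J-A =  9 → J
  i=33: W-C = 20 → U
  i=34: D-P = 14 → O
  i=35: G-B =  5 → F
  i=36: X-O =  9 → J
  i=37: U-D = 17 → R
  i=38: P-L =  4 → E
  i=39: C-I = 20 → U
  i=40: E-V =  9 → J
  i=41: C-I = 20 → U
  i=42: S-E = 14 → O
  i=43: Y-T =  5 → F
  i=44: W-N =  9 → J
  i=45: Y-H = 17 → R
  shifts repeat with period 8: JUOFJREU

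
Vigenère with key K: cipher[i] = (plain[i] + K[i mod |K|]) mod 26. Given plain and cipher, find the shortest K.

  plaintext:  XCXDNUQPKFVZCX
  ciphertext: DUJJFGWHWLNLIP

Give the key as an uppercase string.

GSM

  i= 0: D-X =  6 → G
  i= 1: U-C = 18 → S
  i= 2: J-X = 12 → M
  i= 3: J-D =  6 → G
  i= 4: F-N = 18 → S
  i= 5: G-U = 12 → M
  i= 6: W-Q =  6 → G
  i= 7: H-P = 18 → S
  i= 8: W-K = 12 → M
  i= 9: L-F =  6 → G
  i=10: N-V = 18 → S
  i=11: L-Z = 12 → M
  i=12: I-C =  6 → G
  i=13: P-X = 18 → S
  shifts repeat with period 3: GSM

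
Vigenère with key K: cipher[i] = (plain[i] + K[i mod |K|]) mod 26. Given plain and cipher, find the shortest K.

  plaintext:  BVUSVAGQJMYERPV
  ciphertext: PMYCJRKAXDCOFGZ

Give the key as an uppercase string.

OREK

  i= 0: P-B = 14 → O
  i= 1: M-V = 17 → R
  i= 2: Y-U =  4 → E
  i= 3: C-S = 10 → K
  i= 4: J-V = 14 → O
  i= 5: R-A = 17 → R
  i= 6: K-G =  4 → E
  i= 7: A-Q = 10 → K
  i= 8: X-J = 14 → O
  i= 9: D-M = 17 → R
  i=10: C-Y =  4 → E
  i=11: O-E = 10 → K
  i=12: F-R = 14 → O
  i=13: G-P = 17 → R
  i=14: Z-V =  4 → E
  shifts repeat with period 4: OREK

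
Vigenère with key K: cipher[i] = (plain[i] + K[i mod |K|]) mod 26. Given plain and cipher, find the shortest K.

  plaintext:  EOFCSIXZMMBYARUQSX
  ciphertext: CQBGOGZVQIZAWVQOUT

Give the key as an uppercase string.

  i= 0: C-E = 24 → Y
  i= 1: Q-O =  2 → C
  i= 2: B-F = 22 → W
  i= 3: G-C =  4 → E
  i= 4: O-S = 22 → W
  i= 5: G-I = 24 → Y
  i= 6: Z-X =  2 → C
  i= 7: V-Z = 22 → W
  i= 8: Q-M =  4 → E
  i= 9: I-M = 22 → W
  i=10: Z-B = 24 → Y
  i=11: A-Y =  2 → C
  i=12: W-A = 22 → W
  i=13: V-R =  4 → E
  i=14: Q-U = 22 → W
  i=15: O-Q = 24 → Y
  i=16: U-S =  2 → C
  i=17: T-X = 22 → W
  shifts repeat with period 5: YCWEW

YCWEW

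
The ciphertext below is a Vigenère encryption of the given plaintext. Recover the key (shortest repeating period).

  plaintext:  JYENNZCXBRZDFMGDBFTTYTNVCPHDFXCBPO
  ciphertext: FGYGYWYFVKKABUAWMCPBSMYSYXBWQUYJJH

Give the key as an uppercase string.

  i= 0: F-J = 22 → W
  i= 1: G-Y =  8 → I
  i= 2: Y-E = 20 → U
  i= 3: G-N = 19 → T
  i= 4: Y-N = 11 → L
  i= 5: W-Z = 23 → X
  i= 6: Y-C = 22 → W
  i= 7: F-X =  8 → I
  i= 8: V-B = 20 → U
  i= 9: K-R = 19 → T
  i=10: K-Z = 11 → L
  i=11: A-D = 23 → X
  i=12: B-F = 22 → W
  i=13: U-M =  8 → I
  i=14: A-G = 20 → U
  i=15: W-D = 19 → T
  i=16: M-B = 11 → L
  i=17: C-F = 23 → X
  i=18: P-T = 22 → W
  i=19: B-T =  8 → I
  i=20: S-Y = 20 → U
  i=21: M-T = 19 → T
  i=22: Y-N = 11 → L
  i=23: S-V = 23 → X
  i=24: Y-C = 22 → W
  i=25: X-P =  8 → I
  i=26: B-H = 20 → U
  i=27: W-D = 19 → T
  i=28: Q-F = 11 → L
  i=29: U-X = 23 → X
  i=30: Y-C = 22 → W
  i=31: J-B =  8 → I
  i=32: J-P = 20 → U
  i=33: H-O = 19 → T
  shifts repeat with period 6: WIUTLX

WIUTLX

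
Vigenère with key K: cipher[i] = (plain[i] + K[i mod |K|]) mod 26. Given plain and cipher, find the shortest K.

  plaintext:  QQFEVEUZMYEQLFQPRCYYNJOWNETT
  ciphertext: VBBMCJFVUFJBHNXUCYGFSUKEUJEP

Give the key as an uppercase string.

  i= 0: V-Q =  5 → F
  i= 1: B-Q = 11 → L
  i= 2: B-F = 22 → W
  i= 3: M-E =  8 → I
  i= 4: C-V =  7 → H
  i= 5: J-E =  5 → F
  i= 6: F-U = 11 → L
  i= 7: V-Z = 22 → W
  i= 8: U-M =  8 → I
  i= 9: F-Y =  7 → H
  i=10: J-E =  5 → F
  i=11: B-Q = 11 → L
  i=12: H-L = 22 → W
  i=13: N-F =  8 → I
  i=14: X-Q =  7 → H
  i=15: U-P =  5 → F
  i=16: C-R = 11 → L
  i=17: Y-C = 22 → W
  i=18: G-Y =  8 → I
  i=19: F-Y =  7 → H
  i=20: S-N =  5 → F
  i=21: U-J = 11 → L
  i=22: K-O = 22 → W
  i=23: E-W =  8 → I
  i=24: U-N =  7 → H
  i=25: J-E =  5 → F
  i=26: E-T = 11 → L
  i=27: P-T = 22 → W
  shifts repeat with period 5: FLWIH

FLWIH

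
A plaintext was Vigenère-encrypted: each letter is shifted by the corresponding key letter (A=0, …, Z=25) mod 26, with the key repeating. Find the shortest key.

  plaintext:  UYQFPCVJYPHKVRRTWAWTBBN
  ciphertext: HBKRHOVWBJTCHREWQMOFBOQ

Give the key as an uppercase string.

  i= 0: H-U = 13 → N
  i= 1: B-Y =  3 → D
  i= 2: K-Q = 20 → U
  i= 3: R-F = 12 → M
  i= 4: H-P = 18 → S
  i= 5: O-C = 12 → M
  i= 6: V-V =  0 → A
  i= 7: W-J = 13 → N
  i= 8: B-Y =  3 → D
  i= 9: J-P = 20 → U
  i=10: T-H = 12 → M
  i=11: C-K = 18 → S
  i=12: H-V = 12 → M
  i=13: R-R =  0 → A
  i=14: E-R = 13 → N
  i=15: W-T =  3 → D
  i=16: Q-W = 20 → U
  i=17: M-A = 12 → M
  i=18: O-W = 18 → S
  i=19: F-T = 12 → M
  i=20: B-B =  0 → A
  i=21: O-B = 13 → N
  i=22: Q-N =  3 → D
  shifts repeat with period 7: NDUMSMA

NDUMSMA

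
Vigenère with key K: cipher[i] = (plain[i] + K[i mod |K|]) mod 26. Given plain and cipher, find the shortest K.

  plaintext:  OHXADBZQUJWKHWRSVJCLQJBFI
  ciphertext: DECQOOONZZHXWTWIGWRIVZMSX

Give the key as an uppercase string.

PXFQLN

  i= 0: D-O = 15 → P
  i= 1: E-H = 23 → X
  i= 2: C-X =  5 → F
  i= 3: Q-A = 16 → Q
  i= 4: O-D = 11 → L
  i= 5: O-B = 13 → N
  i= 6: O-Z = 15 → P
  i= 7: N-Q = 23 → X
  i= 8: Z-U =  5 → F
  i= 9: Z-J = 16 → Q
  i=10: H-W = 11 → L
  i=11: X-K = 13 → N
  i=12: W-H = 15 → P
  i=13: T-W = 23 → X
  i=14: W-R =  5 → F
  i=15: I-S = 16 → Q
  i=16: G-V = 11 → L
  i=17: W-J = 13 → N
  i=18: R-C = 15 → P
  i=19: I-L = 23 → X
  i=20: V-Q =  5 → F
  i=21: Z-J = 16 → Q
  i=22: M-B = 11 → L
  i=23: S-F = 13 → N
  i=24: X-I = 15 → P
  shifts repeat with period 6: PXFQLN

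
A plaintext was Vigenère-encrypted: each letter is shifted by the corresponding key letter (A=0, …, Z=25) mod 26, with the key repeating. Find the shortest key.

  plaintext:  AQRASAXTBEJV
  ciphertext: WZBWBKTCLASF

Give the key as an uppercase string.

WJK

  i= 0: W-A = 22 → W
  i= 1: Z-Q =  9 → J
  i= 2: B-R = 10 → K
  i= 3: W-A = 22 → W
  i= 4: B-S =  9 → J
  i= 5: K-A = 10 → K
  i= 6: T-X = 22 → W
  i= 7: C-T =  9 → J
  i= 8: L-B = 10 → K
  i= 9: A-E = 22 → W
  i=10: S-J =  9 → J
  i=11: F-V = 10 → K
  shifts repeat with period 3: WJK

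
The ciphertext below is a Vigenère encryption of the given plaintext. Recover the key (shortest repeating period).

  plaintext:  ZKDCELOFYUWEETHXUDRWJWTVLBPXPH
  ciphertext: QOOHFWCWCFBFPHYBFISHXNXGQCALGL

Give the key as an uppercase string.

  i= 0: Q-Z = 17 → R
  i= 1: O-K =  4 → E
  i= 2: O-D = 11 → L
  i= 3: H-C =  5 → F
  i= 4: F-E =  1 → B
  i= 5: W-L = 11 → L
  i= 6: C-O = 14 → O
  i= 7: W-F = 17 → R
  i= 8: C-Y =  4 → E
  i= 9: F-U = 11 → L
  i=10: B-W =  5 → F
  i=11: F-E =  1 → B
  i=12: P-E = 11 → L
  i=13: H-T = 14 → O
  i=14: Y-H = 17 → R
  i=15: B-X =  4 → E
  i=16: F-U = 11 → L
  i=17: I-D =  5 → F
  i=18: S-R =  1 → B
  i=19: H-W = 11 → L
  i=20: X-J = 14 → O
  i=21: N-W = 17 → R
  i=22: X-T =  4 → E
  i=23: G-V = 11 → L
  i=24: Q-L =  5 → F
  i=25: C-B =  1 → B
  i=26: A-P = 11 → L
  i=27: L-X = 14 → O
  i=28: G-P = 17 → R
  i=29: L-H =  4 → E
  shifts repeat with period 7: RELFBLO

RELFBLO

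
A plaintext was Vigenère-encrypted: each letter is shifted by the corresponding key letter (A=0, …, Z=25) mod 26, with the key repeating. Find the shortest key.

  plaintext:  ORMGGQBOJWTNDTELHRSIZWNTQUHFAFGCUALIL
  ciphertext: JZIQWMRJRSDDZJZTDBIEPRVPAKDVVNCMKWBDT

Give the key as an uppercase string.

  i= 0: J-O = 21 → V
  i= 1: Z-R =  8 → I
  i= 2: I-M = 22 → W
  i= 3: Q-G = 10 → K
  i= 4: W-G = 16 → Q
  i= 5: M-Q = 22 → W
  i= 6: R-B = 16 → Q
  i= 7: J-O = 21 → V
  i= 8: R-J =  8 → I
  i= 9: S-W = 22 → W
  i=10: D-T = 10 → K
  i=11: D-N = 16 → Q
  i=12: Z-D = 22 → W
  i=13: J-T = 16 → Q
  i=14: Z-E = 21 → V
  i=15: T-L =  8 → I
  i=16: D-H = 22 → W
  i=17: B-R = 10 → K
  i=18: I-S = 16 → Q
  i=19: E-I = 22 → W
  i=20: P-Z = 16 → Q
  i=21: R-W = 21 → V
  i=22: V-N =  8 → I
  i=23: P-T = 22 → W
  i=24: A-Q = 10 → K
  i=25: K-U = 16 → Q
  i=26: D-H = 22 → W
  i=27: V-F = 16 → Q
  i=28: V-A = 21 → V
  i=29: N-F =  8 → I
  i=30: C-G = 22 → W
  i=31: M-C = 10 → K
  i=32: K-U = 16 → Q
  i=33: W-A = 22 → W
  i=34: B-L = 16 → Q
  i=35: D-I = 21 → V
  i=36: T-L =  8 → I
  shifts repeat with period 7: VIWKQWQ

VIWKQWQ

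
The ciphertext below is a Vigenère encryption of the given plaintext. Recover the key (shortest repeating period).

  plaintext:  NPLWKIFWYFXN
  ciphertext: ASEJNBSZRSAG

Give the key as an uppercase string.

  i= 0: A-N = 13 → N
  i= 1: S-P =  3 → D
  i= 2: E-L = 19 → T
  i= 3: J-W = 13 → N
  i= 4: N-K =  3 → D
  i= 5: B-I = 19 → T
  i= 6: S-F = 13 → N
  i= 7: Z-W =  3 → D
  i= 8: R-Y = 19 → T
  i= 9: S-F = 13 → N
  i=10: A-X =  3 → D
  i=11: G-N = 19 → T
  shifts repeat with period 3: NDT

NDT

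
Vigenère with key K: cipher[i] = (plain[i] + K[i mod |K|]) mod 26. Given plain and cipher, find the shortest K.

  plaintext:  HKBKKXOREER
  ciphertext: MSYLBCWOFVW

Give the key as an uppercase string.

FIXBR

  i= 0: M-H =  5 → F
  i= 1: S-K =  8 → I
  i= 2: Y-B = 23 → X
  i= 3: L-K =  1 → B
  i= 4: B-K = 17 → R
  i= 5: C-X =  5 → F
  i= 6: W-O =  8 → I
  i= 7: O-R = 23 → X
  i= 8: F-E =  1 → B
  i= 9: V-E = 17 → R
  i=10: W-R =  5 → F
  shifts repeat with period 5: FIXBR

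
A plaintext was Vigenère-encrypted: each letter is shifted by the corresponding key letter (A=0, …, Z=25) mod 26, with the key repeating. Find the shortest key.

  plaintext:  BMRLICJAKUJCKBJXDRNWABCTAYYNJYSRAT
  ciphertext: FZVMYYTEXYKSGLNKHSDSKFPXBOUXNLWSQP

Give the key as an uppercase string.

  i= 0: F-B =  4 → E
  i= 1: Z-M = 13 → N
  i= 2: V-R =  4 → E
  i= 3: M-L =  1 → B
  i= 4: Y-I = 16 → Q
  i= 5: Y-C = 22 → W
  i= 6: T-J = 10 → K
  i= 7: E-A =  4 → E
  i= 8: X-K = 13 → N
  i= 9: Y-U =  4 → E
  i=10: K-J =  1 → B
  i=11: S-C = 16 → Q
  i=12: G-K = 22 → W
  i=13: L-B = 10 → K
  i=14: N-J =  4 → E
  i=15: K-X = 13 → N
  i=16: H-D =  4 → E
  i=17: S-R =  1 → B
  i=18: D-N = 16 → Q
  i=19: S-W = 22 → W
  i=20: K-A = 10 → K
  i=21: F-B =  4 → E
  i=22: P-C = 13 → N
  i=23: X-T =  4 → E
  i=24: B-A =  1 → B
  i=25: O-Y = 16 → Q
  i=26: U-Y = 22 → W
  i=27: X-N = 10 → K
  i=28: N-J =  4 → E
  i=29: L-Y = 13 → N
  i=30: W-S =  4 → E
  i=31: S-R =  1 → B
  i=32: Q-A = 16 → Q
  i=33: P-T = 22 → W
  shifts repeat with period 7: ENEBQWK

ENEBQWK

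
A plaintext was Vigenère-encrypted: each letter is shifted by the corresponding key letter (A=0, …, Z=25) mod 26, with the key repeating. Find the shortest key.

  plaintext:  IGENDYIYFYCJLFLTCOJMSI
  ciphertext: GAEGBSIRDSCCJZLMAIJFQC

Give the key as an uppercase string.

  i= 0: G-I = 24 → Y
  i= 1: A-G = 20 → U
  i= 2: E-E =  0 → A
  i= 3: G-N = 19 → T
  i= 4: B-D = 24 → Y
  i= 5: S-Y = 20 → U
  i= 6: I-I =  0 → A
  i= 7: R-Y = 19 → T
  i= 8: D-F = 24 → Y
  i= 9: S-Y = 20 → U
  i=10: C-C =  0 → A
  i=11: C-J = 19 → T
  i=12: J-L = 24 → Y
  i=13: Z-F = 20 → U
  i=14: L-L =  0 → A
  i=15: M-T = 19 → T
  i=16: A-C = 24 → Y
  i=17: I-O = 20 → U
  i=18: J-J =  0 → A
  i=19: F-M = 19 → T
  i=20: Q-S = 24 → Y
  i=21: C-I = 20 → U
  shifts repeat with period 4: YUAT

YUAT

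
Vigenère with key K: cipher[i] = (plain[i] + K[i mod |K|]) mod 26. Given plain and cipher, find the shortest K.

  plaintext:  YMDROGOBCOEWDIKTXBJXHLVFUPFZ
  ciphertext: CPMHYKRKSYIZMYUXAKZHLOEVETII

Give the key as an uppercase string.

  i= 0: C-Y =  4 → E
  i= 1: P-M =  3 → D
  i= 2: M-D =  9 → J
  i= 3: H-R = 16 → Q
  i= 4: Y-O = 10 → K
  i= 5: K-G =  4 → E
  i= 6: R-O =  3 → D
  i= 7: K-B =  9 → J
  i= 8: S-C = 16 → Q
  i= 9: Y-O = 10 → K
  i=10: I-E =  4 → E
  i=11: Z-W =  3 → D
  i=12: M-D =  9 → J
  i=13: Y-I = 16 → Q
  i=14: U-K = 10 → K
  i=15: X-T =  4 → E
  i=16: A-X =  3 → D
  i=17: K-B =  9 → J
  i=18: Z-J = 16 → Q
  i=19: H-X = 10 → K
  i=20: L-H =  4 → E
  i=21: O-L =  3 → D
  i=22: E-V =  9 → J
  i=23: V-F = 16 → Q
  i=24: E-U = 10 → K
  i=25: T-P =  4 → E
  i=26: I-F =  3 → D
  i=27: I-Z =  9 → J
  shifts repeat with period 5: EDJQK

EDJQK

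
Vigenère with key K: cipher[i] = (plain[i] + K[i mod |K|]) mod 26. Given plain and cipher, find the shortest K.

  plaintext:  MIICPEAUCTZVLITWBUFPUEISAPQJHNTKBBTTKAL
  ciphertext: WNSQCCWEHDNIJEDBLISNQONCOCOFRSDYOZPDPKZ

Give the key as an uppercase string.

  i= 0: W-M = 10 → K
  i= 1: N-I =  5 → F
  i= 2: S-I = 10 → K
  i= 3: Q-C = 14 → O
  i= 4: C-P = 13 → N
  i= 5: C-E = 24 → Y
  i= 6: W-A = 22 → W
  i= 7: E-U = 10 → K
  i= 8: H-C =  5 → F
  i= 9: D-T = 10 → K
  i=10: N-Z = 14 → O
  i=11: I-V = 13 → N
  i=12: J-L = 24 → Y
  i=13: E-I = 22 → W
  i=14: D-T = 10 → K
  i=15: B-W =  5 → F
  i=16: L-B = 10 → K
  i=17: I-U = 14 → O
  i=18: S-F = 13 → N
  i=19: N-P = 24 → Y
  i=20: Q-U = 22 → W
  i=21: O-E = 10 → K
  i=22: N-I =  5 → F
  i=23: C-S = 10 → K
  i=24: O-A = 14 → O
  i=25: C-P = 13 → N
  i=26: O-Q = 24 → Y
  i=27: F-J = 22 → W
  i=28: R-H = 10 → K
  i=29: S-N =  5 → F
  i=30: D-T = 10 → K
  i=31: Y-K = 14 → O
  i=32: O-B = 13 → N
  i=33: Z-B = 24 → Y
  i=34: P-T = 22 → W
  i=35: D-T = 10 → K
  i=36: P-K =  5 → F
  i=37: K-A = 10 → K
  i=38: Z-L = 14 → O
  shifts repeat with period 7: KFKONYW

KFKONYW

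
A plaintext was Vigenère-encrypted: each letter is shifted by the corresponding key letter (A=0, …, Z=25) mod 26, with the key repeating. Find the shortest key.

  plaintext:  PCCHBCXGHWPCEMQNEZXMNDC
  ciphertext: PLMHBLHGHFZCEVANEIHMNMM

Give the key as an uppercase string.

AJKA

  i= 0: P-P =  0 → A
  i= 1: L-C =  9 → J
  i= 2: M-C = 10 → K
  i= 3: H-H =  0 → A
  i= 4: B-B =  0 → A
  i= 5: L-C =  9 → J
  i= 6: H-X = 10 → K
  i= 7: G-G =  0 → A
  i= 8: H-H =  0 → A
  i= 9: F-W =  9 → J
  i=10: Z-P = 10 → K
  i=11: C-C =  0 → A
  i=12: E-E =  0 → A
  i=13: V-M =  9 → J
  i=14: A-Q = 10 → K
  i=15: N-N =  0 → A
  i=16: E-E =  0 → A
  i=17: I-Z =  9 → J
  i=18: H-X = 10 → K
  i=19: M-M =  0 → A
  i=20: N-N =  0 → A
  i=21: M-D =  9 → J
  i=22: M-C = 10 → K
  shifts repeat with period 4: AJKA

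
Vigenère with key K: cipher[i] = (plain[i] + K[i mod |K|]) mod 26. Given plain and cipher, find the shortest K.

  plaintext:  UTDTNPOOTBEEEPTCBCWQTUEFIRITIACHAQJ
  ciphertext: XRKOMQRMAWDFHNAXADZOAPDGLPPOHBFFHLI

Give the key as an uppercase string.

DYHVZB

  i= 0: X-U =  3 → D
  i= 1: R-T = 24 → Y
  i= 2: K-D =  7 → H
  i= 3: O-T = 21 → V
  i= 4: M-N = 25 → Z
  i= 5: Q-P =  1 → B
  i= 6: R-O =  3 → D
  i= 7: M-O = 24 → Y
  i= 8: A-T =  7 → H
  i= 9: W-B = 21 → V
  i=10: D-E = 25 → Z
  i=11: F-E =  1 → B
  i=12: H-E =  3 → D
  i=13: N-P = 24 → Y
  i=14: A-T =  7 → H
  i=15: X-C = 21 → V
  i=16: A-B = 25 → Z
  i=17: D-C =  1 → B
  i=18: Z-W =  3 → D
  i=19: O-Q = 24 → Y
  i=20: A-T =  7 → H
  i=21: P-U = 21 → V
  i=22: D-E = 25 → Z
  i=23: G-F =  1 → B
  i=24: L-I =  3 → D
  i=25: P-R = 24 → Y
  i=26: P-I =  7 → H
  i=27: O-T = 21 → V
  i=28: H-I = 25 → Z
  i=29: B-A =  1 → B
  i=30: F-C =  3 → D
  i=31: F-H = 24 → Y
  i=32: H-A =  7 → H
  i=33: L-Q = 21 → V
  i=34: I-J = 25 → Z
  shifts repeat with period 6: DYHVZB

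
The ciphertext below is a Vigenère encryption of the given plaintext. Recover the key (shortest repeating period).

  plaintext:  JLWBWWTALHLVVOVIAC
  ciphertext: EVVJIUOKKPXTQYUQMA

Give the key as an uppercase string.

  i= 0: E-J = 21 → V
  i= 1: V-L = 10 → K
  i= 2: V-W = 25 → Z
  i= 3: J-B =  8 → I
  i= 4: I-W = 12 → M
  i= 5: U-W = 24 → Y
  i= 6: O-T = 21 → V
  i= 7: K-A = 10 → K
  i= 8: K-L = 25 → Z
  i= 9: P-H =  8 → I
  i=10: X-L = 12 → M
  i=11: T-V = 24 → Y
  i=12: Q-V = 21 → V
  i=13: Y-O = 10 → K
  i=14: U-V = 25 → Z
  i=15: Q-I =  8 → I
  i=16: M-A = 12 → M
  i=17: A-C = 24 → Y
  shifts repeat with period 6: VKZIMY

VKZIMY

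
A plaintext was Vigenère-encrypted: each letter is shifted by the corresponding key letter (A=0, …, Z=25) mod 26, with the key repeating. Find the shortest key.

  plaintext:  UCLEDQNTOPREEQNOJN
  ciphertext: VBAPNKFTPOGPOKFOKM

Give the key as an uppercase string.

  i= 0: V-U =  1 → B
  i= 1: B-C = 25 → Z
  i= 2: A-L = 15 → P
  i= 3: P-E = 11 → L
  i= 4: N-D = 10 → K
  i= 5: K-Q = 20 → U
  i= 6: F-N = 18 → S
  i= 7: T-T =  0 → A
  i= 8: P-O =  1 → B
  i= 9: O-P = 25 → Z
  i=10: G-R = 15 → P
  i=11: P-E = 11 → L
  i=12: O-E = 10 → K
  i=13: K-Q = 20 → U
  i=14: F-N = 18 → S
  i=15: O-O =  0 → A
  i=16: K-J =  1 → B
  i=17: M-N = 25 → Z
  shifts repeat with period 8: BZPLKUSA

BZPLKUSA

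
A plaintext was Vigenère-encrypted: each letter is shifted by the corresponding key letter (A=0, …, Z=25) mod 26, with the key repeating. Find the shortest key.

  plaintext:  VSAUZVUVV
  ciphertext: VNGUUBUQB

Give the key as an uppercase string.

AVG

  i= 0: V-V =  0 → A
  i= 1: N-S = 21 → V
  i= 2: G-A =  6 → G
  i= 3: U-U =  0 → A
  i= 4: U-Z = 21 → V
  i= 5: B-V =  6 → G
  i= 6: U-U =  0 → A
  i= 7: Q-V = 21 → V
  i= 8: B-V =  6 → G
  shifts repeat with period 3: AVG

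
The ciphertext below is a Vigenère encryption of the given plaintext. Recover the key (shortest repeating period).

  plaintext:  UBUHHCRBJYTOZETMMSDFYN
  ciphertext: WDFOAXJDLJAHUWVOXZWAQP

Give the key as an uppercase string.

  i= 0: W-U =  2 → C
  i= 1: D-B =  2 → C
  i= 2: F-U = 11 → L
  i= 3: O-H =  7 → H
  i= 4: A-H = 19 → T
  i= 5: X-C = 21 → V
  i= 6: J-R = 18 → S
  i= 7: D-B =  2 → C
  i= 8: L-J =  2 → C
  i= 9: J-Y = 11 → L
  i=10: A-T =  7 → H
  i=11: H-O = 19 → T
  i=12: U-Z = 21 → V
  i=13: W-E = 18 → S
  i=14: V-T =  2 → C
  i=15: O-M =  2 → C
  i=16: X-M = 11 → L
  i=17: Z-S =  7 → H
  i=18: W-D = 19 → T
  i=19: A-F = 21 → V
  i=20: Q-Y = 18 → S
  i=21: P-N =  2 → C
  shifts repeat with period 7: CCLHTVS

CCLHTVS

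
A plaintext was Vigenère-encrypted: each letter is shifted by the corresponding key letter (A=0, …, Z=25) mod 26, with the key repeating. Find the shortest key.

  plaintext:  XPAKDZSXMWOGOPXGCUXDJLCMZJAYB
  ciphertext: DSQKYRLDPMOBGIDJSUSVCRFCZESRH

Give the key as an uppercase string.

GDQAVST

  i= 0: D-X =  6 → G
  i= 1: S-P =  3 → D
  i= 2: Q-A = 16 → Q
  i= 3: K-K =  0 → A
  i= 4: Y-D = 21 → V
  i= 5: R-Z = 18 → S
  i= 6: L-S = 19 → T
  i= 7: D-X =  6 → G
  i= 8: P-M =  3 → D
  i= 9: M-W = 16 → Q
  i=10: O-O =  0 → A
  i=11: B-G = 21 → V
  i=12: G-O = 18 → S
  i=13: I-P = 19 → T
  i=14: D-X =  6 → G
  i=15: J-G =  3 → D
  i=16: S-C = 16 → Q
  i=17: U-U =  0 → A
  i=18: S-X = 21 → V
  i=19: V-D = 18 → S
  i=20: C-J = 19 → T
  i=21: R-L =  6 → G
  i=22: F-C =  3 → D
  i=23: C-M = 16 → Q
  i=24: Z-Z =  0 → A
  i=25: E-J = 21 → V
  i=26: S-A = 18 → S
  i=27: R-Y = 19 → T
  i=28: H-B =  6 → G
  shifts repeat with period 7: GDQAVST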